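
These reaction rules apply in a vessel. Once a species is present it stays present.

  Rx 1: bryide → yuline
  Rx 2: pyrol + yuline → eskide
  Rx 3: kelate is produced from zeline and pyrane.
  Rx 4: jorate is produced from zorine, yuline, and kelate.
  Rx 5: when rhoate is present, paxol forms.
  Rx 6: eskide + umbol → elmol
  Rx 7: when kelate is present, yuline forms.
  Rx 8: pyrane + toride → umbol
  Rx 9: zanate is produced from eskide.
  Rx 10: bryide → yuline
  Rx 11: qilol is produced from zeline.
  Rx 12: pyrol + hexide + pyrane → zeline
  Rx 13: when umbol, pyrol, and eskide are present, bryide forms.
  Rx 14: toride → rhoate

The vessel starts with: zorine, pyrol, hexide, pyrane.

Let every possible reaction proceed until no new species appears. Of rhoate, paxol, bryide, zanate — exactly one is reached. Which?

pyrol, hexide, and pyrane present → zeline forms (Rx 12).
zeline and pyrane present → kelate forms (Rx 3).
kelate present → yuline forms (Rx 7).
pyrol and yuline present → eskide forms (Rx 2).
eskide present → zanate forms (Rx 9).
bryide would need umbol, pyrol, and eskide (Rx 13), but umbol never forms. rhoate would need toride (Rx 14), but toride never forms. paxol would need rhoate (Rx 5), but rhoate never forms.

zanate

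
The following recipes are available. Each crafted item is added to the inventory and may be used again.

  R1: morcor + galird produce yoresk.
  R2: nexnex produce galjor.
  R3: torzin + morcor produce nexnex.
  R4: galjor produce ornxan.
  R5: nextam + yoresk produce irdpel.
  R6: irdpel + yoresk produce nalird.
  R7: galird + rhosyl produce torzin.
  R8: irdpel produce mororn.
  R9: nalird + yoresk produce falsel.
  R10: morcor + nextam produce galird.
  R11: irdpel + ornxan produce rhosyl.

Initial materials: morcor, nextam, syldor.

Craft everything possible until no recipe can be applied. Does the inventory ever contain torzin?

torzin would need galird and rhosyl (R7), but rhosyl is never obtained.

No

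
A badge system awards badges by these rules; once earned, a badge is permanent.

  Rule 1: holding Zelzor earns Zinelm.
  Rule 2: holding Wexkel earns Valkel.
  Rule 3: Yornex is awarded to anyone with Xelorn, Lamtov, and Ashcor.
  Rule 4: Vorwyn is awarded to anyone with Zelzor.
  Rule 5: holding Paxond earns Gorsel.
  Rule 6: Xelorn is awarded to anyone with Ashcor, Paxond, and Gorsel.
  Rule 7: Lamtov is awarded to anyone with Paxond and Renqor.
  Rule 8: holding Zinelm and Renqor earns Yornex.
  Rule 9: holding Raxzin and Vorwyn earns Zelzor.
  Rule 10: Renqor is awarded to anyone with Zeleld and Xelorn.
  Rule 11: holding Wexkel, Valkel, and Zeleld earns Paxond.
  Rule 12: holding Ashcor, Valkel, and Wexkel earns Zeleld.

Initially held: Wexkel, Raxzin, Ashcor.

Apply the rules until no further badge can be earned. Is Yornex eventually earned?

Yes

With Wexkel, Valkel is earned (Rule 2).
With Ashcor, Valkel, and Wexkel, Zeleld is earned (Rule 12).
With Wexkel, Valkel, and Zeleld, Paxond is earned (Rule 11).
With Paxond, Gorsel is earned (Rule 5).
With Ashcor, Paxond, and Gorsel, Xelorn is earned (Rule 6).
With Zeleld and Xelorn, Renqor is earned (Rule 10).
With Paxond and Renqor, Lamtov is earned (Rule 7).
With Xelorn, Lamtov, and Ashcor, Yornex is earned (Rule 3).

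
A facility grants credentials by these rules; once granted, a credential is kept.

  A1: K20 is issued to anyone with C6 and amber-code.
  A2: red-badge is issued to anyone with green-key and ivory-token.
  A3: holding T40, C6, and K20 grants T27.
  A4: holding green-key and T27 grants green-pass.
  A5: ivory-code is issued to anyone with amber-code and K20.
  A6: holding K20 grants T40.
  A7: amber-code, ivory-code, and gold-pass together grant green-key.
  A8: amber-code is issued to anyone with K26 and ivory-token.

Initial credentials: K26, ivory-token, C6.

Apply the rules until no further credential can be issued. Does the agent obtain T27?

Holding K26 and ivory-token grants amber-code (A8).
Holding C6 and amber-code grants K20 (A1).
Holding K20 grants T40 (A6).
Holding T40, C6, and K20 grants T27 (A3).

Yes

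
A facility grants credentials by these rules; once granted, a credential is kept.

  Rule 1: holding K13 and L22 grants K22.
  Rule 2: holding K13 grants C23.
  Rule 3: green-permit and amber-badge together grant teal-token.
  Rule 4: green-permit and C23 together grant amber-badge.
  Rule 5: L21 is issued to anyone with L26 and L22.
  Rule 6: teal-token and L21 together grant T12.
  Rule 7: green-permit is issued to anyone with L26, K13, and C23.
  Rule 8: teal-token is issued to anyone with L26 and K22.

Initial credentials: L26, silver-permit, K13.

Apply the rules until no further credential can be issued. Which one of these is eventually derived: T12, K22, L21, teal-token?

teal-token

Holding K13 grants C23 (Rule 2).
Holding L26, K13, and C23 grants green-permit (Rule 7).
Holding green-permit and C23 grants amber-badge (Rule 4).
Holding green-permit and amber-badge grants teal-token (Rule 3).
K22 would need K13 and L22 (Rule 1), but L22 is never granted. T12 would need teal-token and L21 (Rule 6), but L21 is never granted. L21 would need L26 and L22 (Rule 5), but L22 is never granted.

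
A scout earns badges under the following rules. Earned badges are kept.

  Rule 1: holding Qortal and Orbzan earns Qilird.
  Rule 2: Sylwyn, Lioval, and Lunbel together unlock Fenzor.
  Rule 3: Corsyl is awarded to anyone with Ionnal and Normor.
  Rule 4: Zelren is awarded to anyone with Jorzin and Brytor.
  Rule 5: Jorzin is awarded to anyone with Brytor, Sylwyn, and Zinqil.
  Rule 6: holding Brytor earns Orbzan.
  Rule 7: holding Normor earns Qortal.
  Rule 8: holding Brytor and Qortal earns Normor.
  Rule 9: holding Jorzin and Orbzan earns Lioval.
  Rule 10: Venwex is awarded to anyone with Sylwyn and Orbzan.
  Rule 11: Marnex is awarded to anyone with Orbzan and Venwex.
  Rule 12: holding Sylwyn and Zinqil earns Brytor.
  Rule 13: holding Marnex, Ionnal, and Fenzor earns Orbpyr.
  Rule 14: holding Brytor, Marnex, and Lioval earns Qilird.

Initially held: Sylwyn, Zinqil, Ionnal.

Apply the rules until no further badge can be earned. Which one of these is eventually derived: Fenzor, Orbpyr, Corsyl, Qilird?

Qilird

With Sylwyn and Zinqil, Brytor is earned (Rule 12).
With Brytor, Sylwyn, and Zinqil, Jorzin is earned (Rule 5).
With Brytor, Orbzan is earned (Rule 6).
With Jorzin and Orbzan, Lioval is earned (Rule 9).
With Sylwyn and Orbzan, Venwex is earned (Rule 10).
With Orbzan and Venwex, Marnex is earned (Rule 11).
With Brytor, Marnex, and Lioval, Qilird is earned (Rule 14).
Corsyl would need Ionnal and Normor (Rule 3), but Normor is never earned. Orbpyr would need Marnex, Ionnal, and Fenzor (Rule 13), but Fenzor is never earned. Fenzor would need Sylwyn, Lioval, and Lunbel (Rule 2), but Lunbel is never earned.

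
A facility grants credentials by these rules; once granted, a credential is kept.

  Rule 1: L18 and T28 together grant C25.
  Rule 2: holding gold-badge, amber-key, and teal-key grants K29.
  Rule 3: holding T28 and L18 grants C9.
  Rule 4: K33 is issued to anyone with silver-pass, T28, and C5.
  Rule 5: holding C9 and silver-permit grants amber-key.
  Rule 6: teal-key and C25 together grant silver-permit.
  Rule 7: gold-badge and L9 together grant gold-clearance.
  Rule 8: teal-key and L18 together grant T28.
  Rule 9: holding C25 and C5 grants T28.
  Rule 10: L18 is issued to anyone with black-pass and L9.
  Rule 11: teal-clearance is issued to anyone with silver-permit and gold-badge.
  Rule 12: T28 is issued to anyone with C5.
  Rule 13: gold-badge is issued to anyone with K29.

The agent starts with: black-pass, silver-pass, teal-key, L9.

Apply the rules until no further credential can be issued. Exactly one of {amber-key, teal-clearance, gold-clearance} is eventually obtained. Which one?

amber-key

Holding black-pass and L9 grants L18 (Rule 10).
Holding teal-key and L18 grants T28 (Rule 8).
Holding L18 and T28 grants C25 (Rule 1).
Holding T28 and L18 grants C9 (Rule 3).
Holding teal-key and C25 grants silver-permit (Rule 6).
Holding C9 and silver-permit grants amber-key (Rule 5).
teal-clearance would need silver-permit and gold-badge (Rule 11), but gold-badge is never granted. gold-clearance would need gold-badge and L9 (Rule 7), but gold-badge is never granted.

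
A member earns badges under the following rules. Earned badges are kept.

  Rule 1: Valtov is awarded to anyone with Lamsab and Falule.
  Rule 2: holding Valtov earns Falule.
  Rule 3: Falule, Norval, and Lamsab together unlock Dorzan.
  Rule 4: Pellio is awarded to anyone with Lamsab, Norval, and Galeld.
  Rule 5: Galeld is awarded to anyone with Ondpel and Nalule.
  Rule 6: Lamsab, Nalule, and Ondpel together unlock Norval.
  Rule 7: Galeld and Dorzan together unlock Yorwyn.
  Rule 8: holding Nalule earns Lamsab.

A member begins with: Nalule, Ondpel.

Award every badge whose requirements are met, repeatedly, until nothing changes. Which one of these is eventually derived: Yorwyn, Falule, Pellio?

Pellio

With Nalule, Lamsab is earned (Rule 8).
With Ondpel and Nalule, Galeld is earned (Rule 5).
With Lamsab, Nalule, and Ondpel, Norval is earned (Rule 6).
With Lamsab, Norval, and Galeld, Pellio is earned (Rule 4).
Yorwyn would need Galeld and Dorzan (Rule 7), but Dorzan is never earned. Falule would need Valtov (Rule 2), but Valtov is never earned.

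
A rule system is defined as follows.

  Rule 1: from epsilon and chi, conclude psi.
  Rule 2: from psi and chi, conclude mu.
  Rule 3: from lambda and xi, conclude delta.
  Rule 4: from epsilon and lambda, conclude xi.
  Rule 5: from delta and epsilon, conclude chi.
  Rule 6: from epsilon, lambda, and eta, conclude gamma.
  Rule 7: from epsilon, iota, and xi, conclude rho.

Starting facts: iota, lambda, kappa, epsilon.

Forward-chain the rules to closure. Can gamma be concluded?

gamma would need epsilon, lambda, and eta (Rule 6), but eta is never established.

No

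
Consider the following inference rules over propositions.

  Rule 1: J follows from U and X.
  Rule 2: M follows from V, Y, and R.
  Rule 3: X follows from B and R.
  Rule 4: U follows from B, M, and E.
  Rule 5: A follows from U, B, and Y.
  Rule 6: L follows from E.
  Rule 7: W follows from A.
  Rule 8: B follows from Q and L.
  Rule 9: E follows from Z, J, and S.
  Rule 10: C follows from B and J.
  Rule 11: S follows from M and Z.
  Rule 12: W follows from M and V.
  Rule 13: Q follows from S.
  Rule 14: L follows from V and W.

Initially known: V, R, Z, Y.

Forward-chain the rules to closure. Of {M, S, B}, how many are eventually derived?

3

V, Y, and R hold, so M follows (Rule 2).
From M and V, Rule 12 gives W.
From M and Z, Rule 11 gives S.
From V and W, Rule 14 gives L.
S holds, so Q follows (Rule 13).
Q and L hold, so B follows (Rule 8).
M: reached.
S: reached.
B: reached.
All 3 are reached.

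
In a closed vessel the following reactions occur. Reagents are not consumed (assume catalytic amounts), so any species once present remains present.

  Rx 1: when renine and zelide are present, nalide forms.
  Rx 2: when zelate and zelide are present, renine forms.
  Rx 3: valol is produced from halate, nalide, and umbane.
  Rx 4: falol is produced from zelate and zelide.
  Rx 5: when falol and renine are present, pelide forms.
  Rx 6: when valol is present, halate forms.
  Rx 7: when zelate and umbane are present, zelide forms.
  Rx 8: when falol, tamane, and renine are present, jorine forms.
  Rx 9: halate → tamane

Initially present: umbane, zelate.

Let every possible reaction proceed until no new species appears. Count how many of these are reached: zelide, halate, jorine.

1

zelate and umbane present → zelide forms (Rx 7).
zelide: reached.
halate would need valol (Rx 6), but valol never forms.
jorine would need falol, tamane, and renine (Rx 8), but tamane never forms.
Reached: zelide — 1 of the 3.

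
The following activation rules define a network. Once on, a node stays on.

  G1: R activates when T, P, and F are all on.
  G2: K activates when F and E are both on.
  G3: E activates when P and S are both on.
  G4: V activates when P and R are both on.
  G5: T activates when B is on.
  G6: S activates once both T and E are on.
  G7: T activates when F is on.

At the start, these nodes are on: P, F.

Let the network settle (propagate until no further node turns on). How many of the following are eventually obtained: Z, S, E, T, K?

1

F is on, so T activates (G7).
No rule produces Z, and it is not given.
S would need T and E (G6), but E never turns on.
E would need P and S (G3), but S never turns on.
T: reached.
K would need F and E (G2), but E never turns on.
Reached: T — 1 of the 5.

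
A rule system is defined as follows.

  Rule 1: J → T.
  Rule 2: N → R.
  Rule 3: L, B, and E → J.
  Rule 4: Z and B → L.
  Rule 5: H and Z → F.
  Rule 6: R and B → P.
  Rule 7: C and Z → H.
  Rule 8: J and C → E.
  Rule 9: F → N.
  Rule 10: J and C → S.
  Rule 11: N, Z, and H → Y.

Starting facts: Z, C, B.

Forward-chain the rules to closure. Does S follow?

S would need J and C (Rule 10), but J is never established.

No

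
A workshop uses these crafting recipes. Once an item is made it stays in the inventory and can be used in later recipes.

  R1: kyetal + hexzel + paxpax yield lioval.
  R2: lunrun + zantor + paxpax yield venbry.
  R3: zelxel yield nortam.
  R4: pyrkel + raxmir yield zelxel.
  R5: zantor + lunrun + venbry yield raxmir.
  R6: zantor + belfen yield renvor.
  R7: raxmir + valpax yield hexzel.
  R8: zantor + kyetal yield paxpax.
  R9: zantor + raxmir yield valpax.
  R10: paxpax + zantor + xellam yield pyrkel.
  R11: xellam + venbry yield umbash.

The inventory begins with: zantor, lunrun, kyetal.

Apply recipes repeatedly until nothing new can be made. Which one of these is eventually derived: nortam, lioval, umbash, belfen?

lioval

zantor + kyetal → paxpax (R8).
lunrun + zantor + paxpax → venbry (R2).
zantor + lunrun + venbry → raxmir (R5).
zantor + raxmir → valpax (R9).
Using R7, raxmir and valpax make hexzel.
Using R1, kyetal, hexzel, and paxpax make lioval.
No rule produces belfen, and it is not given. nortam would need zelxel (R3), but zelxel is never obtained. umbash would need xellam and venbry (R11), but xellam is never obtained.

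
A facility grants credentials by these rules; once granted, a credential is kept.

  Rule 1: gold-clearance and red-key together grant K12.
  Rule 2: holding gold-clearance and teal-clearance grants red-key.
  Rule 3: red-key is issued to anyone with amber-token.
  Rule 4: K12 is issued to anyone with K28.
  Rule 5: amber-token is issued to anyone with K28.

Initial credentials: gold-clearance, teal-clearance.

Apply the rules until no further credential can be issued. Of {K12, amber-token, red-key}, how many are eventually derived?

2

Holding gold-clearance and teal-clearance grants red-key (Rule 2).
Holding gold-clearance and red-key grants K12 (Rule 1).
K12: reached.
amber-token would need K28 (Rule 5), but K28 is never granted.
red-key: reached.
Reached: K12 and red-key — 2 of the 3.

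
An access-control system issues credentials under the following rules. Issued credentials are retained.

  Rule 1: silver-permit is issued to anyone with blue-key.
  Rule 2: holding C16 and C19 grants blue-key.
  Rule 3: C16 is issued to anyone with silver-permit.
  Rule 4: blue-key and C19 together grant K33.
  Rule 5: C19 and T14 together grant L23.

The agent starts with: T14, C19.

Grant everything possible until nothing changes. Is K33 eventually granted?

K33 would need blue-key and C19 (Rule 4), but blue-key is never granted.

No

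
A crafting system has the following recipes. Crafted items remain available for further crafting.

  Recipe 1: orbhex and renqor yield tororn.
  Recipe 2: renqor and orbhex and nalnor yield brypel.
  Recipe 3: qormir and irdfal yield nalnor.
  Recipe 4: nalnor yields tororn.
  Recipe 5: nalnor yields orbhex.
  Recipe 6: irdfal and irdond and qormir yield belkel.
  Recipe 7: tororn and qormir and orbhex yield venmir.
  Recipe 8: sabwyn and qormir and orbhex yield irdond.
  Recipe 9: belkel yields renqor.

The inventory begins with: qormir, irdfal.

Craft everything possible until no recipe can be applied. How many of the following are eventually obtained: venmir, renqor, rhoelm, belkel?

1

Using Recipe 3, qormir and irdfal make nalnor.
Using Recipe 5, nalnor makes orbhex.
Using Recipe 4, nalnor makes tororn.
tororn and qormir and orbhex → venmir (Recipe 7).
venmir: reached.
renqor would need belkel (Recipe 9), but belkel is never obtained.
No rule produces rhoelm, and it is not given.
belkel would need irdfal, irdond, and qormir (Recipe 6), but irdond is never obtained.
Reached: venmir — 1 of the 4.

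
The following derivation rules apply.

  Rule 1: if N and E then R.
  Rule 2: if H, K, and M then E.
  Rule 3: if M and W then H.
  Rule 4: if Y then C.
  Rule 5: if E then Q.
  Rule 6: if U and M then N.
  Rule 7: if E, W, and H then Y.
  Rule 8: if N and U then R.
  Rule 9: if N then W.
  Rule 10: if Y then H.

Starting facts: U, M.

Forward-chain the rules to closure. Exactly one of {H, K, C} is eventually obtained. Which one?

H

From U and M, Rule 6 gives N.
From N, Rule 9 gives W.
M and W hold, so H follows (Rule 3).
No rule produces K, and it is not given. C would need Y (Rule 4), but Y is never established.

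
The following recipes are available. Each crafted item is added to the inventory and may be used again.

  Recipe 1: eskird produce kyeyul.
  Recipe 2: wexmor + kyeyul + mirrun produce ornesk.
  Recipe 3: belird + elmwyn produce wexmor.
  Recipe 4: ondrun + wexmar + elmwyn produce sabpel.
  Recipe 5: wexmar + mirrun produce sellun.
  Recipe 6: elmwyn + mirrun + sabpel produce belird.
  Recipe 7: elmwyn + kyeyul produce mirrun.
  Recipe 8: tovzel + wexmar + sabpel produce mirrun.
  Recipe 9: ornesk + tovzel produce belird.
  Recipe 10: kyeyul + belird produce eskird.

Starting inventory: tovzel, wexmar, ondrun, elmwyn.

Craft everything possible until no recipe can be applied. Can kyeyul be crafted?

kyeyul would need eskird (Recipe 1), but eskird is never obtained.

No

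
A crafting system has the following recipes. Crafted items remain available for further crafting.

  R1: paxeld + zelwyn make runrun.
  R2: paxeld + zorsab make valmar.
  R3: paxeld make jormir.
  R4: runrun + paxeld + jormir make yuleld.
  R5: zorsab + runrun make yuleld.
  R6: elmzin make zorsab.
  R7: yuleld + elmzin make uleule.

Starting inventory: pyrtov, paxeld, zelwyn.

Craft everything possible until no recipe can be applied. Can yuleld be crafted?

Yes

paxeld → jormir (R3).
paxeld + zelwyn → runrun (R1).
Using R4, runrun, paxeld, and jormir make yuleld.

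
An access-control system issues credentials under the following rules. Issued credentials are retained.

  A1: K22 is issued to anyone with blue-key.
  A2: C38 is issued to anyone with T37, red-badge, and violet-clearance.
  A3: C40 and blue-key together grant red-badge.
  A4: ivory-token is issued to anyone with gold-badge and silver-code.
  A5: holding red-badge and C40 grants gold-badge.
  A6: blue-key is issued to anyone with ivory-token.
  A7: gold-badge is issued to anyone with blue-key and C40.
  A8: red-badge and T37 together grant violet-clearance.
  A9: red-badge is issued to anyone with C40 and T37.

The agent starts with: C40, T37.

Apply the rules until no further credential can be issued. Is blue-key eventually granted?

blue-key would need ivory-token (A6), but ivory-token is never granted.

No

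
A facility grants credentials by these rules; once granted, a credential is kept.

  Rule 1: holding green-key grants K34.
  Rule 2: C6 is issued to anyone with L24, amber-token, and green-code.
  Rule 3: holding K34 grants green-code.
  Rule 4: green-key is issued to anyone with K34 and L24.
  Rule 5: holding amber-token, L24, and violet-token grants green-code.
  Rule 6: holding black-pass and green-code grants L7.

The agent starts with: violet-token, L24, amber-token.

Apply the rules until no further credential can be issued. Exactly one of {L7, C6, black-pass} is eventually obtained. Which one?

C6

Holding amber-token, L24, and violet-token grants green-code (Rule 5).
Holding L24, amber-token, and green-code grants C6 (Rule 2).
L7 would need black-pass and green-code (Rule 6), but black-pass is never granted. No rule produces black-pass, and it is not given.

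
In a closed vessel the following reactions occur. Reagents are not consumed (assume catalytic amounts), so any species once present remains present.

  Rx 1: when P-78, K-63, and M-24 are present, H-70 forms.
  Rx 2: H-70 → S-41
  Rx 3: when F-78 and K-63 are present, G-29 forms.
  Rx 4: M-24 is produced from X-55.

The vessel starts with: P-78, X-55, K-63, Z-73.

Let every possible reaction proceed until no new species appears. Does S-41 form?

Yes

X-55 present → M-24 forms (Rx 4).
P-78, K-63, and M-24 present → H-70 forms (Rx 1).
H-70 present → S-41 forms (Rx 2).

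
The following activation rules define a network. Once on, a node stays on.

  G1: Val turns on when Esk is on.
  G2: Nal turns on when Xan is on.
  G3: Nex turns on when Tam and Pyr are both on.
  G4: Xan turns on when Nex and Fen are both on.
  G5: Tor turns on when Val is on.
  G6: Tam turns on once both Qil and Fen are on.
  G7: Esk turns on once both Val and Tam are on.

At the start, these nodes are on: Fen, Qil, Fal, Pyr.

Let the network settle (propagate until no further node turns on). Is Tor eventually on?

Tor would need Val (G5), but Val never turns on.

No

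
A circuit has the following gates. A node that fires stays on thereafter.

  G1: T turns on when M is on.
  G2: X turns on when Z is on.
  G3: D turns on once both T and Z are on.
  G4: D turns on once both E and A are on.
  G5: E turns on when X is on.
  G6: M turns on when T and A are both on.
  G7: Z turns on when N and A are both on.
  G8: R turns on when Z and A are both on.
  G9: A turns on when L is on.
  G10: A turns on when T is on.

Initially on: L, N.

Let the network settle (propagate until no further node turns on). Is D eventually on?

G9: L on → A on.
G7: N and A on → Z on.
G2: Z on → X on.
G5: X on → E on.
E and A are on, so D turns on (G4).

Yes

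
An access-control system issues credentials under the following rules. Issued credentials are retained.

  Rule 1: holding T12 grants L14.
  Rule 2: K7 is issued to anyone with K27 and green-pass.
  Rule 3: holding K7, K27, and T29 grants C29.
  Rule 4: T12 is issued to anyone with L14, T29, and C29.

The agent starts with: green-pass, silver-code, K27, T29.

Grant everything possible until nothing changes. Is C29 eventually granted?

Holding K27 and green-pass grants K7 (Rule 2).
Holding K7, K27, and T29 grants C29 (Rule 3).

Yes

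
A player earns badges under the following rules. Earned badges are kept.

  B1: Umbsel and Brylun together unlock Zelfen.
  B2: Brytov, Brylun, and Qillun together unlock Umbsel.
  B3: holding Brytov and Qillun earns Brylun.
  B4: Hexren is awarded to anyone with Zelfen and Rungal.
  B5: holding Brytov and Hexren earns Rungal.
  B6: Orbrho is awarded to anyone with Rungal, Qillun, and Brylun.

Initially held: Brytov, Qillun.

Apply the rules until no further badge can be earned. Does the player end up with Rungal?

Rungal would need Brytov and Hexren (B5), but Hexren is never earned.

No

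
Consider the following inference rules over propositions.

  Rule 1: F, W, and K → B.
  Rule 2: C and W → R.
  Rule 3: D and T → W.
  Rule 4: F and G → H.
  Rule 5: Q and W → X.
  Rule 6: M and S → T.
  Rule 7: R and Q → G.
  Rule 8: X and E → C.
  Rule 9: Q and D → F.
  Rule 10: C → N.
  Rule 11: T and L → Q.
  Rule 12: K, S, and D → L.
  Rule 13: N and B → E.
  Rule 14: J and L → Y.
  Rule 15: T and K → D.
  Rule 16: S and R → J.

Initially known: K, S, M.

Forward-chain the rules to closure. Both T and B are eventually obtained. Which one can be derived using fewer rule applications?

T

T: M and S hold, so T follows (Rule 6). [1 rule application]
B: M and S hold, so T follows (Rule 6). From T and K, Rule 15 gives D. From K, S, and D, Rule 12 gives L. From D and T, Rule 3 gives W. T and L hold, so Q follows (Rule 11). From Q and D, Rule 9 gives F. F, W, and K hold, so B follows (Rule 1). [7 rule applications]
T needs fewer.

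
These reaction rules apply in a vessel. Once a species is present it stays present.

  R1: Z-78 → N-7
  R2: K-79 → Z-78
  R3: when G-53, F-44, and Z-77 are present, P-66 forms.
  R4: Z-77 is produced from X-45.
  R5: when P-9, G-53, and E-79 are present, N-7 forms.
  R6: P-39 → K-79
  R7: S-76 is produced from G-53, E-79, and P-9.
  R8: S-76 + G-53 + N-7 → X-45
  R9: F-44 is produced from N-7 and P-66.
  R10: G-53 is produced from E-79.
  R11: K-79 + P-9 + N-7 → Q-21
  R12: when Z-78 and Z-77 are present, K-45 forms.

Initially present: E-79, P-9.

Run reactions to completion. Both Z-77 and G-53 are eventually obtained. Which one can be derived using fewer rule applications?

G-53: E-79 present → G-53 forms (R10). [1 rule application]
Z-77: E-79 present → G-53 forms (R10). P-9, G-53, and E-79 present → N-7 forms (R5). G-53, E-79, and P-9 present → S-76 forms (R7). S-76, G-53, and N-7 present → X-45 forms (R8). X-45 present → Z-77 forms (R4). [5 rule applications]
G-53 needs fewer.

G-53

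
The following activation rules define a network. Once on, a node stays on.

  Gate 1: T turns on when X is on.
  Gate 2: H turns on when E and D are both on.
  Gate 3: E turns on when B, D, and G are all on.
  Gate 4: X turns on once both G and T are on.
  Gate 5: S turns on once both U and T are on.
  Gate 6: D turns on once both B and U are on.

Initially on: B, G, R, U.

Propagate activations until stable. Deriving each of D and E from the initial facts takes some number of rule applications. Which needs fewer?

D: Gate 6: B and U on → D on. [1 rule application]
E: B and U are on, so D turns on (Gate 6). B, D, and G are on, so E turns on (Gate 3). [2 rule applications]
D needs fewer.

D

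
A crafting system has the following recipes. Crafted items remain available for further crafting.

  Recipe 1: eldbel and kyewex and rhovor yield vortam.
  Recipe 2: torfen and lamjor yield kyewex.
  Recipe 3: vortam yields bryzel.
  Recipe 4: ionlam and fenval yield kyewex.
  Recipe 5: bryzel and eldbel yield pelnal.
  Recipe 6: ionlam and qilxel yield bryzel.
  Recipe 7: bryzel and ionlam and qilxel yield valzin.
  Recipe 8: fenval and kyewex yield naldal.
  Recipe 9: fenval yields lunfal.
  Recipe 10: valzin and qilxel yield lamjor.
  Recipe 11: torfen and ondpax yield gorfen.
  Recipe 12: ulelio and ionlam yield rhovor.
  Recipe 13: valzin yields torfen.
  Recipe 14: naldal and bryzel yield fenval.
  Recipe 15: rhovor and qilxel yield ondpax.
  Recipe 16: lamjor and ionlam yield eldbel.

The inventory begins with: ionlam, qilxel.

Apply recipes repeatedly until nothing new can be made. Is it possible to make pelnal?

Yes

Using Recipe 6, ionlam and qilxel make bryzel.
Using Recipe 7, bryzel, ionlam, and qilxel make valzin.
Using Recipe 10, valzin and qilxel make lamjor.
lamjor and ionlam → eldbel (Recipe 16).
bryzel and eldbel → pelnal (Recipe 5).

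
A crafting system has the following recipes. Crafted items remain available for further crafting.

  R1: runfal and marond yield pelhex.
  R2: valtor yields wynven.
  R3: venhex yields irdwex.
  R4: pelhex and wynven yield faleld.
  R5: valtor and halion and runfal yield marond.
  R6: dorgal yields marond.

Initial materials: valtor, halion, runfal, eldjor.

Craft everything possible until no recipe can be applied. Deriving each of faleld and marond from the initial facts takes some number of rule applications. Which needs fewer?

marond

marond: valtor and halion and runfal → marond (R5). [1 rule application]
faleld: Using R2, valtor makes wynven. valtor and halion and runfal → marond (R5). runfal and marond → pelhex (R1). Using R4, pelhex and wynven make faleld. [4 rule applications]
marond needs fewer.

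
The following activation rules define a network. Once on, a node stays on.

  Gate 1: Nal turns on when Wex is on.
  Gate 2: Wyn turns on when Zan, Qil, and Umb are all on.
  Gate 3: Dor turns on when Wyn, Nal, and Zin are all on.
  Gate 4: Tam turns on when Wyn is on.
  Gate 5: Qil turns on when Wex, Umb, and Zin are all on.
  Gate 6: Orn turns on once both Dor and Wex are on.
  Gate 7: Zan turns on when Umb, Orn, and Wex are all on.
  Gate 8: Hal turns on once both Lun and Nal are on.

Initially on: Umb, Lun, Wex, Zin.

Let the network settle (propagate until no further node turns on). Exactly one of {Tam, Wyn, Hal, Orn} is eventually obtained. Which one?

Hal

Wex is on, so Nal turns on (Gate 1).
Gate 8: Lun and Nal on → Hal on.
Orn would need Dor and Wex (Gate 6), but Dor never turns on. Wyn would need Zan, Qil, and Umb (Gate 2), but Zan never turns on. Tam would need Wyn (Gate 4), but Wyn never turns on.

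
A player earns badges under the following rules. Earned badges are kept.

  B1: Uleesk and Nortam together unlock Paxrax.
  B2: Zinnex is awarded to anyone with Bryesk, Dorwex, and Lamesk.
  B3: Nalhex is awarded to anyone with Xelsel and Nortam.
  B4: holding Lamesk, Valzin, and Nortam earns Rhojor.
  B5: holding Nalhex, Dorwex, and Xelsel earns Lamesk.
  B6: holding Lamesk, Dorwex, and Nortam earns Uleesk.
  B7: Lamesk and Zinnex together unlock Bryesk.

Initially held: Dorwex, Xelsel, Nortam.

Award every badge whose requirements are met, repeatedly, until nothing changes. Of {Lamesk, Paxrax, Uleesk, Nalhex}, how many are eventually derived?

With Xelsel and Nortam, Nalhex is earned (B3).
With Nalhex, Dorwex, and Xelsel, Lamesk is earned (B5).
With Lamesk, Dorwex, and Nortam, Uleesk is earned (B6).
With Uleesk and Nortam, Paxrax is earned (B1).
Lamesk: reached.
Paxrax: reached.
Uleesk: reached.
Nalhex: reached.
All 4 are reached.

4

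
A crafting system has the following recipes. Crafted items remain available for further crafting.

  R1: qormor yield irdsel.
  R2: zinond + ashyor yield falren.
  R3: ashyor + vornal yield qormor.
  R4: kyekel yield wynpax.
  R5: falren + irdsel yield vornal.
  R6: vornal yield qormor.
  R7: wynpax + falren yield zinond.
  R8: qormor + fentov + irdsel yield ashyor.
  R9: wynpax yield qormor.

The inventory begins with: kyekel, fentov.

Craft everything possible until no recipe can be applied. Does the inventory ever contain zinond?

zinond would need wynpax and falren (R7), but falren is never obtained.

No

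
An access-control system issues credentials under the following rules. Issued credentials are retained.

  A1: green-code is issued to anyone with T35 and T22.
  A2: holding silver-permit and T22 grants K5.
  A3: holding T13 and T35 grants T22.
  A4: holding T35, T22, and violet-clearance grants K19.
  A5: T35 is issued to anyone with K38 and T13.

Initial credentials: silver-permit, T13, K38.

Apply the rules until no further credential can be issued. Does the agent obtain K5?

Holding K38 and T13 grants T35 (A5).
Holding T13 and T35 grants T22 (A3).
Holding silver-permit and T22 grants K5 (A2).

Yes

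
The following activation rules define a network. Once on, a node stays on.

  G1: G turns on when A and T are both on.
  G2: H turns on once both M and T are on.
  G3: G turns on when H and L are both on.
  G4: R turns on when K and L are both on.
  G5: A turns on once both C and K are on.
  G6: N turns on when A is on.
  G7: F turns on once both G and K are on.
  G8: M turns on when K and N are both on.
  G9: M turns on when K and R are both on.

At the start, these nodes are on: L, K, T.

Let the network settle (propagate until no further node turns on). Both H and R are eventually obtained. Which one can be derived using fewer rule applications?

R

R: K and L are on, so R turns on (G4). [1 rule application]
H: K and L are on, so R turns on (G4). K and R are on, so M turns on (G9). G2: M and T on → H on. [3 rule applications]
R needs fewer.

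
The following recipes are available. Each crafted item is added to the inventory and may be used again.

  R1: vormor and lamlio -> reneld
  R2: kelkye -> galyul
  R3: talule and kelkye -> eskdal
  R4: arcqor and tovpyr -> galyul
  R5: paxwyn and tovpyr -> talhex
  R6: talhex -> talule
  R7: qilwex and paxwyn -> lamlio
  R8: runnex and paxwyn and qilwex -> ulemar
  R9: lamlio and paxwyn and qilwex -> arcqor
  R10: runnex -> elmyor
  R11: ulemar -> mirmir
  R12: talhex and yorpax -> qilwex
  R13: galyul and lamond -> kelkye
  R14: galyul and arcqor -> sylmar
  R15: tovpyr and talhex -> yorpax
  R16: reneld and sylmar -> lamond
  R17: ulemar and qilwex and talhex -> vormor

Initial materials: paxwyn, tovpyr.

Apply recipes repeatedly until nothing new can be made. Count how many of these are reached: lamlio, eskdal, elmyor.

1

Using R5, paxwyn and tovpyr make talhex.
Using R15, tovpyr and talhex make yorpax.
talhex and yorpax -> qilwex (R12).
Using R7, qilwex and paxwyn make lamlio.
lamlio: reached.
eskdal would need talule and kelkye (R3), but kelkye is never obtained.
elmyor would need runnex (R10), but runnex is never obtained.
Reached: lamlio — 1 of the 3.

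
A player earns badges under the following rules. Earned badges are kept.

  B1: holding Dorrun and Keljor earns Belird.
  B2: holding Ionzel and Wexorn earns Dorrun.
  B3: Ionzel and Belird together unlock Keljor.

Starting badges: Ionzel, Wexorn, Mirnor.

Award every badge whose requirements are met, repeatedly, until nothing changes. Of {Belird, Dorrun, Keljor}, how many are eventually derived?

With Ionzel and Wexorn, Dorrun is earned (B2).
Belird would need Dorrun and Keljor (B1), but Keljor is never earned.
Dorrun: reached.
Keljor would need Ionzel and Belird (B3), but Belird is never earned.
Reached: Dorrun — 1 of the 3.

1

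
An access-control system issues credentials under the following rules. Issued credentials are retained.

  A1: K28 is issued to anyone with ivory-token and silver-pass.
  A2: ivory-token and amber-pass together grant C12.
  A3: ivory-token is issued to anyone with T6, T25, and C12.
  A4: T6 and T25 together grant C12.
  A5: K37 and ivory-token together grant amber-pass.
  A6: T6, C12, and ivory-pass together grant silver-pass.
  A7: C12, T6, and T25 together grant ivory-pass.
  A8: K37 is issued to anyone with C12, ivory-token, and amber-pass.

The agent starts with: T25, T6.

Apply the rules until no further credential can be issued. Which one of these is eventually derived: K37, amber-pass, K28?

K28

Holding T6 and T25 grants C12 (A4).
Holding T6, T25, and C12 grants ivory-token (A3).
Holding C12, T6, and T25 grants ivory-pass (A7).
Holding T6, C12, and ivory-pass grants silver-pass (A6).
Holding ivory-token and silver-pass grants K28 (A1).
amber-pass would need K37 and ivory-token (A5), but K37 is never granted. K37 would need C12, ivory-token, and amber-pass (A8), but amber-pass is never granted.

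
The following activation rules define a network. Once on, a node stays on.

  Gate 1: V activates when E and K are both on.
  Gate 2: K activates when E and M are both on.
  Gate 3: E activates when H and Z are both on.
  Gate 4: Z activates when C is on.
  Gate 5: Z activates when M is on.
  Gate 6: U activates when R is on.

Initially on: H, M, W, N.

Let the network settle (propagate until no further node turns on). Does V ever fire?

Yes

M is on, so Z activates (Gate 5).
H and Z are on, so E activates (Gate 3).
E and M are on, so K activates (Gate 2).
Gate 1: E and K on → V on.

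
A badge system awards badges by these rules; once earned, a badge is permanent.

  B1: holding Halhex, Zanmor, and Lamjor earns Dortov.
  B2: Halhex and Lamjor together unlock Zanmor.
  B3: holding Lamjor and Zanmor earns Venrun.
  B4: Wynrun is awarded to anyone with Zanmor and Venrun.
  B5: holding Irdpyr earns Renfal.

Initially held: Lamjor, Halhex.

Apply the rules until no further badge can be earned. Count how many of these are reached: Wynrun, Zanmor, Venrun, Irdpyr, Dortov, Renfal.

With Halhex and Lamjor, Zanmor is earned (B2).
With Halhex, Zanmor, and Lamjor, Dortov is earned (B1).
With Lamjor and Zanmor, Venrun is earned (B3).
With Zanmor and Venrun, Wynrun is earned (B4).
Wynrun: reached.
Zanmor: reached.
Venrun: reached.
No rule produces Irdpyr, and it is not given.
Dortov: reached.
Renfal would need Irdpyr (B5), but Irdpyr is never earned.
Reached: Wynrun, Zanmor, Venrun, and Dortov — 4 of the 6.

4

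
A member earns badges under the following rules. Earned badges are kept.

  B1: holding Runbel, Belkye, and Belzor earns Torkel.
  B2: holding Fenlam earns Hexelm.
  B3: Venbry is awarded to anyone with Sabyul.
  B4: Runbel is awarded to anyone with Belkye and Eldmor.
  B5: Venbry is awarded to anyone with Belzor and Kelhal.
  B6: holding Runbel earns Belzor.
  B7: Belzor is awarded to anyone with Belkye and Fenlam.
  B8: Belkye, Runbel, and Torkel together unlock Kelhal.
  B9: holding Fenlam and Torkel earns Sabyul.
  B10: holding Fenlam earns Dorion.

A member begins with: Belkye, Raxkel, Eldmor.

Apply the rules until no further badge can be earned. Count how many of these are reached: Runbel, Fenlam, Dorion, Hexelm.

1

With Belkye and Eldmor, Runbel is earned (B4).
Runbel: reached.
No rule produces Fenlam, and it is not given.
Dorion would need Fenlam (B10), but Fenlam is never earned.
Hexelm would need Fenlam (B2), but Fenlam is never earned.
Reached: Runbel — 1 of the 4.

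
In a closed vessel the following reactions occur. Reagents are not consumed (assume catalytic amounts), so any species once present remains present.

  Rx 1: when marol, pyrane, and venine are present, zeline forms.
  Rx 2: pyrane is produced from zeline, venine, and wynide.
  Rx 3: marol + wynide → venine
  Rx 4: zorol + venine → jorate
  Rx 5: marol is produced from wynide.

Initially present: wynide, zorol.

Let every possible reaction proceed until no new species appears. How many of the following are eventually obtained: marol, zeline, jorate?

2

wynide present → marol forms (Rx 5).
marol and wynide present → venine forms (Rx 3).
zorol and venine present → jorate forms (Rx 4).
marol: reached.
zeline would need marol, pyrane, and venine (Rx 1), but pyrane never forms.
jorate: reached.
Reached: marol and jorate — 2 of the 3.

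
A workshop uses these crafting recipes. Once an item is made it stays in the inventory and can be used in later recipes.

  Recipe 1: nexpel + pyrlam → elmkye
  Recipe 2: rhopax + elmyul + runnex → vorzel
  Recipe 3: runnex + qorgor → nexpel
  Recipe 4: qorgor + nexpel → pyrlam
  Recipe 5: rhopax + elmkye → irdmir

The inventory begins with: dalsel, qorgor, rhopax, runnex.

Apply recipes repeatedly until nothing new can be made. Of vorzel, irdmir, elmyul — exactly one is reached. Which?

irdmir

runnex + qorgor → nexpel (Recipe 3).
Using Recipe 4, qorgor and nexpel make pyrlam.
nexpel + pyrlam → elmkye (Recipe 1).
rhopax + elmkye → irdmir (Recipe 5).
No rule produces elmyul, and it is not given. vorzel would need rhopax, elmyul, and runnex (Recipe 2), but elmyul is never obtained.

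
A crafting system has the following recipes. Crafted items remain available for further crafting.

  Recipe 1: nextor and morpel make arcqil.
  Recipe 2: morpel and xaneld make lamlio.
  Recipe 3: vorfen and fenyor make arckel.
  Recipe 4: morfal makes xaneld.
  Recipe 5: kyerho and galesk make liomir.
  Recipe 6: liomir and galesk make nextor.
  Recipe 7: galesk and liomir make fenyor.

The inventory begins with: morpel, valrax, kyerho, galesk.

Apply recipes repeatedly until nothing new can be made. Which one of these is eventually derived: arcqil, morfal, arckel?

arcqil

Using Recipe 5, kyerho and galesk make liomir.
Using Recipe 6, liomir and galesk make nextor.
nextor and morpel → arcqil (Recipe 1).
arckel would need vorfen and fenyor (Recipe 3), but vorfen is never obtained. No rule produces morfal, and it is not given.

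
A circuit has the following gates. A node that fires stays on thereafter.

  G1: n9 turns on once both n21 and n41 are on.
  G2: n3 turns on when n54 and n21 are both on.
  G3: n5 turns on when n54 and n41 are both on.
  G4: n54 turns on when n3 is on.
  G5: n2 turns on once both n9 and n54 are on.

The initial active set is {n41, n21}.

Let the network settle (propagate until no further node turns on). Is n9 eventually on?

Yes

n21 and n41 are on, so n9 turns on (G1).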